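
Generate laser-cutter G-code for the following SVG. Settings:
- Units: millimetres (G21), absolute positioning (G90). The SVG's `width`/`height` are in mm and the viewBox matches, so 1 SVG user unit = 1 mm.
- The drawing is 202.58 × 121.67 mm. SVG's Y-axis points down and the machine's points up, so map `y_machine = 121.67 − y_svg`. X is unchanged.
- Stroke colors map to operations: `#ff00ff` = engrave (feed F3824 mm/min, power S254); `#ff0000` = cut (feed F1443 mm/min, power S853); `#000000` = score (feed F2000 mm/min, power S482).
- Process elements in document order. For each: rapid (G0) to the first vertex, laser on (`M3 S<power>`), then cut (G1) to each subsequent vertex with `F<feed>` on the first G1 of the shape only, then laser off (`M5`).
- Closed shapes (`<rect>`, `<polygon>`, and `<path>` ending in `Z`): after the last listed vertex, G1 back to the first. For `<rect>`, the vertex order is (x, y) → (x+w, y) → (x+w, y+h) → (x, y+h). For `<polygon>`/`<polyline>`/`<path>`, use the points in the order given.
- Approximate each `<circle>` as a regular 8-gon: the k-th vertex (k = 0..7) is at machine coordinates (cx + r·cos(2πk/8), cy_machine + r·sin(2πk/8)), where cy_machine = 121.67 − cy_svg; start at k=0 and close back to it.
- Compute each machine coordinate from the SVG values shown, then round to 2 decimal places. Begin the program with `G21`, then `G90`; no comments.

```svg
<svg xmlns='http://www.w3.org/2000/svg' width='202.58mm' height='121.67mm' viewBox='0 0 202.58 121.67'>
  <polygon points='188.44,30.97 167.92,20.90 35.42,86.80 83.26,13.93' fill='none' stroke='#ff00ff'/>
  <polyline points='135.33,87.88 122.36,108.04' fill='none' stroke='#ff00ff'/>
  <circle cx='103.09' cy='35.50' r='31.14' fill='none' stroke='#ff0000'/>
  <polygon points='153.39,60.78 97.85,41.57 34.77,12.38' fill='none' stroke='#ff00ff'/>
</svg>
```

Since the viewBox matches the mm dimensions, user units are millimetres directly. The only transform is the Y-flip y_m = 121.67 − y_svg.

Shape 1 is a closed polygon drawn with `<polygon>`. Its stroke #ff00ff means engrave at S254, F3824. After flipping Y the toolpath is (188.44,90.70) → (167.92,100.77) → (35.42,34.87) → (83.26,107.74) → (188.44,90.70), returning to the start.

Shape 2 is a line segment drawn with `<polyline>`. Its stroke #ff00ff means engrave at S254, F3824. After flipping Y the toolpath is (135.33,33.79) → (122.36,13.63).

Shape 3 is a circle drawn with `<circle>`. Its stroke #ff0000 means cut at S853, F1443. After flipping Y the toolpath is (134.23,86.17) → (125.11,108.19) → (103.09,117.31) → (81.07,108.19) → (71.95,86.17) → (81.07,64.15) → (103.09,55.03) → (125.11,64.15) → (134.23,86.17), returning to the start.

Shape 4 is a closed polygon drawn with `<polygon>`. Its stroke #ff00ff means engrave at S254, F3824. After flipping Y the toolpath is (153.39,60.89) → (97.85,80.10) → (34.77,109.29) → (153.39,60.89), returning to the start.

G21
G90
G0 X188.44 Y90.70
M3 S254
G1 X167.92 Y100.77 F3824
G1 X35.42 Y34.87
G1 X83.26 Y107.74
G1 X188.44 Y90.70
M5
G0 X135.33 Y33.79
M3 S254
G1 X122.36 Y13.63 F3824
M5
G0 X134.23 Y86.17
M3 S853
G1 X125.11 Y108.19 F1443
G1 X103.09 Y117.31
G1 X81.07 Y108.19
G1 X71.95 Y86.17
G1 X81.07 Y64.15
G1 X103.09 Y55.03
G1 X125.11 Y64.15
G1 X134.23 Y86.17
M5
G0 X153.39 Y60.89
M3 S254
G1 X97.85 Y80.10 F3824
G1 X34.77 Y109.29
G1 X153.39 Y60.89
M5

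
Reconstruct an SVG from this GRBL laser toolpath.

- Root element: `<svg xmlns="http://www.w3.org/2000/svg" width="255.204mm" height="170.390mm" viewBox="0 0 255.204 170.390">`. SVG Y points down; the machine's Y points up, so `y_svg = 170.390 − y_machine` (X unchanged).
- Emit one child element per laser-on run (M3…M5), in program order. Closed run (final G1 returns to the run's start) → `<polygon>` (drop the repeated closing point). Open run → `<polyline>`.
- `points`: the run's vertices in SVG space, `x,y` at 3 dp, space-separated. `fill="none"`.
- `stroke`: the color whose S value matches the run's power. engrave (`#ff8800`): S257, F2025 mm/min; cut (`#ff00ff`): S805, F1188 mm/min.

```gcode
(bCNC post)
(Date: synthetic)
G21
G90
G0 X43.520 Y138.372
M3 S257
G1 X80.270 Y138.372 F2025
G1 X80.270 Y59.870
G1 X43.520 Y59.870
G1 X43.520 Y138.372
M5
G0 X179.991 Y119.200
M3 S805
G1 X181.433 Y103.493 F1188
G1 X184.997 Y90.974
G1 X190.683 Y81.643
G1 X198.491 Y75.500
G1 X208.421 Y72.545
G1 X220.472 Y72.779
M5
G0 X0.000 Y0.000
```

<svg xmlns="http://www.w3.org/2000/svg" width="255.204mm" height="170.390mm" viewBox="0 0 255.204 170.390">
  <polygon points="43.520,32.018 80.270,32.018 80.270,110.520 43.520,110.520" fill="none" stroke="#ff8800"/>
  <polyline points="179.991,51.190 181.433,66.897 184.997,79.416 190.683,88.747 198.491,94.890 208.421,97.845 220.472,97.611" fill="none" stroke="#ff00ff"/>
</svg>

y_svg = 170.390 − y_m.

[1] S257→`#ff8800` (engrave); closed run; points: 43.520,32.018 80.270,32.018 80.270,110.520 43.520,110.520

[2] S805→`#ff00ff` (cut); open run; points: 179.991,51.190 181.433,66.897 184.997,79.416 190.683,88.747 198.491,94.890 208.421,97.845 220.472,97.611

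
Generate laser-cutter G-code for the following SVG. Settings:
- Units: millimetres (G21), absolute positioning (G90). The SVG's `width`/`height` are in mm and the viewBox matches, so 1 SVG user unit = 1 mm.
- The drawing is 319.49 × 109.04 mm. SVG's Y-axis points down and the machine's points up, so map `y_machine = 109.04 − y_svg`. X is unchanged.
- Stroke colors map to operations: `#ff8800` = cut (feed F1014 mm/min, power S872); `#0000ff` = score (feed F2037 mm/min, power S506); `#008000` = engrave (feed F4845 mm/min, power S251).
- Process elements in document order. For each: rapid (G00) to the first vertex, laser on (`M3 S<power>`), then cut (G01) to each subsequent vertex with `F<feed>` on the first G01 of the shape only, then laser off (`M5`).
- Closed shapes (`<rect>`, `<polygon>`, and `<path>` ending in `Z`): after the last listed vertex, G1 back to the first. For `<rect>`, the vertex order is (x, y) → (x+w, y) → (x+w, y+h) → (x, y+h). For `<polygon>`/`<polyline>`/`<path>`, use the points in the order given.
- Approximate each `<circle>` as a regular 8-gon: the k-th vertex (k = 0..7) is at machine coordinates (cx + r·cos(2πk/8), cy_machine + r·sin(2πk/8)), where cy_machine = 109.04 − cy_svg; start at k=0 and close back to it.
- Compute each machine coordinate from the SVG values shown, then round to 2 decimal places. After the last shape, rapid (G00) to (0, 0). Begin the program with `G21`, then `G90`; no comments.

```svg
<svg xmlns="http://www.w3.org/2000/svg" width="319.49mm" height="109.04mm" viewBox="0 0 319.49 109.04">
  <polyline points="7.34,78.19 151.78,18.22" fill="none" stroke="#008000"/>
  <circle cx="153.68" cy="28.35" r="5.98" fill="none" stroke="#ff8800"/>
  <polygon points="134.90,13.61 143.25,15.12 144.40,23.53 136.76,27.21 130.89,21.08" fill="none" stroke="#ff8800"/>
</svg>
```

G21
G90
G00 X7.34 Y30.85
M3 S251
G01 X151.78 Y90.82 F4845
M5
G00 X159.66 Y80.69
M3 S872
G01 X157.91 Y84.92 F1014
G01 X153.68 Y86.67
G01 X149.45 Y84.92
G01 X147.70 Y80.69
G01 X149.45 Y76.46
G01 X153.68 Y74.71
G01 X157.91 Y76.46
G01 X159.66 Y80.69
M5
G00 X134.90 Y95.43
M3 S872
G01 X143.25 Y93.92 F1014
G01 X144.40 Y85.51
G01 X136.76 Y81.83
G01 X130.89 Y87.96
G01 X134.90 Y95.43
M5
G00 X0.00 Y0.00

1 u = 1 mm; y_m = 109.04 − y.

[1] `<polyline>` line segment, #008000→engrave S251 F4845: (7.34,30.85) → (151.78,90.82)

[2] `<circle>` circle, #ff8800→cut S872 F1014: (159.66,80.69) → (157.91,84.92) → (153.68,86.67) → (149.45,84.92) → (147.70,80.69) → (149.45,76.46) → (153.68,74.71) → (157.91,76.46) → (159.66,80.69) (closed)

[3] `<polygon>` regular polygon, #ff8800→cut S872 F1014: (134.90,95.43) → (143.25,93.92) → (144.40,85.51) → (136.76,81.83) → (130.89,87.96) → (134.90,95.43) (closed)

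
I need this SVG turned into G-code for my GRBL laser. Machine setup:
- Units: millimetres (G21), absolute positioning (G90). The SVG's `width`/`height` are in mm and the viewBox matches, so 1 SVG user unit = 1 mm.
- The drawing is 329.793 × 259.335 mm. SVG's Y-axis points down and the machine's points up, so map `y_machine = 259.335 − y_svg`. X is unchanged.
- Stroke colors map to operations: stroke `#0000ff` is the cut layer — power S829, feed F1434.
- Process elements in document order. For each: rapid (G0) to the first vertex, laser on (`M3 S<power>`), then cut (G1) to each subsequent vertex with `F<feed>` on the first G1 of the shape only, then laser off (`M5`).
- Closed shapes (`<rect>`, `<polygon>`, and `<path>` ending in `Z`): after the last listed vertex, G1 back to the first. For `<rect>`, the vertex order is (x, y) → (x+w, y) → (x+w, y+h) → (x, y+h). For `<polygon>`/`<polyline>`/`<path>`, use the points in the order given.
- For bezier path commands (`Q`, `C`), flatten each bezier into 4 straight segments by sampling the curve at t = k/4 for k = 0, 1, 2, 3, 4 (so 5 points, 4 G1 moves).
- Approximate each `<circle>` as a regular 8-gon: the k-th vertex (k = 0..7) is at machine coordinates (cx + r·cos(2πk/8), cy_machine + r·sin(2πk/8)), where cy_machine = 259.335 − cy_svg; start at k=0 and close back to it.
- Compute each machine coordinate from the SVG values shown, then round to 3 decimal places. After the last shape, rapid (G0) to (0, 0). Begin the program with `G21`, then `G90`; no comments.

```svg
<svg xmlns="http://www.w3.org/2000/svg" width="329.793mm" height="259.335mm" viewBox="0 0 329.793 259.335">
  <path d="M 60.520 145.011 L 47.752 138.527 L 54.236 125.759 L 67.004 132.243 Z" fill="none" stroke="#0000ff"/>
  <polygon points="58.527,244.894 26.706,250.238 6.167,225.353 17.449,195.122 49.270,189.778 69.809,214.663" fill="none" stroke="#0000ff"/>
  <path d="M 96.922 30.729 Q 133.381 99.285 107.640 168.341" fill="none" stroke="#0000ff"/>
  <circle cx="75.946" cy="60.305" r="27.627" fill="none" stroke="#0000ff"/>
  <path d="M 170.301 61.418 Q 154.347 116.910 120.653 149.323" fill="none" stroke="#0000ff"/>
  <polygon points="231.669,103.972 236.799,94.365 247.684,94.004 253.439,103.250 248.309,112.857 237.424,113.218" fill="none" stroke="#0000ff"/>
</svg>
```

G21
G90
G0 X60.520 Y114.324
M3 S829
G1 X47.752 Y120.808 F1434
G1 X54.236 Y133.576
G1 X67.004 Y127.092
G1 X60.520 Y114.324
M5
G0 X58.527 Y14.441
M3 S829
G1 X26.706 Y9.097 F1434
G1 X6.167 Y33.982
G1 X17.449 Y64.213
G1 X49.270 Y69.557
G1 X69.809 Y44.672
G1 X58.527 Y14.441
M5
G0 X96.922 Y228.606
M3 S829
G1 X111.264 Y194.297 F1434
G1 X117.831 Y159.925
G1 X116.623 Y125.491
G1 X107.640 Y90.994
M5
G0 X103.573 Y199.030
M3 S829
G1 X95.481 Y218.565 F1434
G1 X75.946 Y226.657
G1 X56.411 Y218.565
G1 X48.319 Y199.030
G1 X56.411 Y179.495
G1 X75.946 Y171.403
G1 X95.481 Y179.495
G1 X103.573 Y199.030
M5
G0 X170.301 Y197.917
M3 S829
G1 X161.215 Y171.613 F1434
G1 X149.912 Y148.195
G1 X136.391 Y127.661
G1 X120.653 Y110.012
M5
G0 X231.669 Y155.363
M3 S829
G1 X236.799 Y164.970 F1434
G1 X247.684 Y165.331
G1 X253.439 Y156.085
G1 X248.309 Y146.478
G1 X237.424 Y146.117
G1 X231.669 Y155.363
M5
G0 X0.000 Y0.000

1 u = 1 mm; y_m = 259.335 − y.

[1] `<path>` regular polygon, #0000ff→cut S829 F1434: (60.520,114.324) → (47.752,120.808) → (54.236,133.576) → (67.004,127.092) → (60.520,114.324) (closed)

[2] `<polygon>` regular polygon, #0000ff→cut S829 F1434: (58.527,14.441) → (26.706,9.097) → (6.167,33.982) → (17.449,64.213) → (49.270,69.557) → (69.809,44.672) → (58.527,14.441) (closed)

[3] `<path>` quadratic bezier, #0000ff→cut S829 F1434: (96.922,228.606) → (111.264,194.297) → (117.831,159.925) → (116.623,125.491) → (107.640,90.994)

[4] `<circle>` circle, #0000ff→cut S829 F1434: (103.573,199.030) → (95.481,218.565) → (75.946,226.657) → (56.411,218.565) → (48.319,199.030) → (56.411,179.495) → (75.946,171.403) → (95.481,179.495) → (103.573,199.030) (closed)

[5] `<path>` quadratic bezier, #0000ff→cut S829 F1434: (170.301,197.917) → (161.215,171.613) → (149.912,148.195) → (136.391,127.661) → (120.653,110.012)

[6] `<polygon>` regular polygon, #0000ff→cut S829 F1434: (231.669,155.363) → (236.799,164.970) → (247.684,165.331) → (253.439,156.085) → (248.309,146.478) → (237.424,146.117) → (231.669,155.363) (closed)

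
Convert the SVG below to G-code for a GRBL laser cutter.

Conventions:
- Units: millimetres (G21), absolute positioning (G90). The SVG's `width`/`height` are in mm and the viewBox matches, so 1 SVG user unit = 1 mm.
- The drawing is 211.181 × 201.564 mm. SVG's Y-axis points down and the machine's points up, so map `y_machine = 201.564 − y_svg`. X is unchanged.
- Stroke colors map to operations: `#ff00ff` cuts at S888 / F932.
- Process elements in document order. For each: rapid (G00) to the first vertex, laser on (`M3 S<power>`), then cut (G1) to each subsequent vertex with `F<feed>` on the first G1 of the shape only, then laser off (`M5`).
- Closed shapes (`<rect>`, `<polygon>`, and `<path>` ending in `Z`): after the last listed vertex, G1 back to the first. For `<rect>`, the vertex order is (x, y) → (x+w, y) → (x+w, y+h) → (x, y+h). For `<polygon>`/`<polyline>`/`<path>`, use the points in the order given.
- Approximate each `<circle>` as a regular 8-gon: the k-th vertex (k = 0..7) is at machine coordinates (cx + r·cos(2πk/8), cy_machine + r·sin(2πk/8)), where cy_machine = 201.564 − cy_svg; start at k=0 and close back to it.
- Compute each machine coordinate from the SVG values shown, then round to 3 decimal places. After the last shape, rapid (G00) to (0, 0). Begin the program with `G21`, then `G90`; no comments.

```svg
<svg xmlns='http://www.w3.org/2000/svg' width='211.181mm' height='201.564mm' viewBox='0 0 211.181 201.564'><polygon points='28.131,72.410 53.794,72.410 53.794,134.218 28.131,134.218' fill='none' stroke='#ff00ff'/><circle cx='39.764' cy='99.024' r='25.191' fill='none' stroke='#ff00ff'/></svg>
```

viewBox `0 0 211.181 201.564` with mm width/height → 1 unit = 1 mm. Flip: y_m = 201.564 − y_svg.

**Shape 1** — `<polygon>` rectangle, stroke `#ff00ff` → cut (S888, F932). Machine vertices: (28.131,129.154) → (53.794,129.154) → (53.794,67.346) → (28.131,67.346) → (28.131,129.154). Closed: final G1 returns to the first vertex.

**Shape 2** — `<circle>` circle, stroke `#ff00ff` → cut (S888, F932). Machine vertices: (64.955,102.540) → (57.577,120.353) → (39.764,127.731) → (21.951,120.353) → (14.573,102.540) → (21.951,84.727) → (39.764,77.349) → (57.577,84.727) → (64.955,102.540). Closed: final G1 returns to the first vertex.

G21
G90
G00 X28.131 Y129.154
M3 S888
G1 X53.794 Y129.154 F932
G1 X53.794 Y67.346
G1 X28.131 Y67.346
G1 X28.131 Y129.154
M5
G00 X64.955 Y102.540
M3 S888
G1 X57.577 Y120.353 F932
G1 X39.764 Y127.731
G1 X21.951 Y120.353
G1 X14.573 Y102.540
G1 X21.951 Y84.727
G1 X39.764 Y77.349
G1 X57.577 Y84.727
G1 X64.955 Y102.540
M5
G00 X0.000 Y0.000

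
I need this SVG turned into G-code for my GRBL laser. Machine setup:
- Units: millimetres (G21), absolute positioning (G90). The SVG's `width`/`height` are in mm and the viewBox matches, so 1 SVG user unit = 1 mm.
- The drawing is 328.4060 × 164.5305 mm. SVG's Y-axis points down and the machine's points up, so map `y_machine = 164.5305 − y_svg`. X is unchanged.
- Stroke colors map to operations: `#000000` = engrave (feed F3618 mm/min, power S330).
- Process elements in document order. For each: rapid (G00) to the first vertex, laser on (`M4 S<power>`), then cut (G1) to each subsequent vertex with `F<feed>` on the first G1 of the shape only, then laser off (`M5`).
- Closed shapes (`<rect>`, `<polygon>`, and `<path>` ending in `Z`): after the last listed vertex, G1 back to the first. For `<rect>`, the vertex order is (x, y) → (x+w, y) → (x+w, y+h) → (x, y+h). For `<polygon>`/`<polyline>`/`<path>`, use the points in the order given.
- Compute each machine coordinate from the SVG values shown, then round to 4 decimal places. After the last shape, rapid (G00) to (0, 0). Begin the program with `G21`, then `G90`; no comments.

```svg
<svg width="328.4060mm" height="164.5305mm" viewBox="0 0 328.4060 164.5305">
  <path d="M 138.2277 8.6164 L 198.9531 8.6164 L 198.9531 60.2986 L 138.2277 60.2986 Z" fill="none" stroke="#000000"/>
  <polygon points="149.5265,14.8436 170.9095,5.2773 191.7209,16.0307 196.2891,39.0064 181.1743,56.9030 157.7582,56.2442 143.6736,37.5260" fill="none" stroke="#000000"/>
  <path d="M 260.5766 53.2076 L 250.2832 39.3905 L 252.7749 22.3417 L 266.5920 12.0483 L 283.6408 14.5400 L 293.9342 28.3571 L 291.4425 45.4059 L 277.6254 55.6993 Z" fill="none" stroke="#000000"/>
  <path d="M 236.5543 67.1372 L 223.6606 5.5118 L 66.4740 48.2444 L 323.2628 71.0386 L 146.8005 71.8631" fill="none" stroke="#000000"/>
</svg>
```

viewBox `0 0 328.4060 164.5305` with mm width/height → 1 unit = 1 mm. Flip: y_m = 164.5305 − y_svg.

**Shape 1** — `<path>` rectangle, stroke `#000000` → engrave (S330, F3618). Machine vertices: (138.2277,155.9141) → (198.9531,155.9141) → (198.9531,104.2319) → (138.2277,104.2319) → (138.2277,155.9141). Closed: final G1 returns to the first vertex.

**Shape 2** — `<polygon>` regular polygon, stroke `#000000` → engrave (S330, F3618). Machine vertices: (149.5265,149.6869) → (170.9095,159.2532) → (191.7209,148.4998) → (196.2891,125.5241) → (181.1743,107.6275) → (157.7582,108.2863) → (143.6736,127.0045) → (149.5265,149.6869). Closed: final G1 returns to the first vertex.

**Shape 3** — `<path>` regular polygon, stroke `#000000` → engrave (S330, F3618). Machine vertices: (260.5766,111.3229) → (250.2832,125.1400) → (252.7749,142.1888) → (266.5920,152.4822) → (283.6408,149.9905) → (293.9342,136.1734) → (291.4425,119.1246) → (277.6254,108.8312) → (260.5766,111.3229). Closed: final G1 returns to the first vertex.

**Shape 4** — `<path>` open polyline, stroke `#000000` → engrave (S330, F3618). Machine vertices: (236.5543,97.3933) → (223.6606,159.0187) → (66.4740,116.2861) → (323.2628,93.4919) → (146.8005,92.6674). Open path.

G21
G90
G00 X138.2277 Y155.9141
M4 S330
G1 X198.9531 Y155.9141 F3618
G1 X198.9531 Y104.2319
G1 X138.2277 Y104.2319
G1 X138.2277 Y155.9141
M5
G00 X149.5265 Y149.6869
M4 S330
G1 X170.9095 Y159.2532 F3618
G1 X191.7209 Y148.4998
G1 X196.2891 Y125.5241
G1 X181.1743 Y107.6275
G1 X157.7582 Y108.2863
G1 X143.6736 Y127.0045
G1 X149.5265 Y149.6869
M5
G00 X260.5766 Y111.3229
M4 S330
G1 X250.2832 Y125.1400 F3618
G1 X252.7749 Y142.1888
G1 X266.5920 Y152.4822
G1 X283.6408 Y149.9905
G1 X293.9342 Y136.1734
G1 X291.4425 Y119.1246
G1 X277.6254 Y108.8312
G1 X260.5766 Y111.3229
M5
G00 X236.5543 Y97.3933
M4 S330
G1 X223.6606 Y159.0187 F3618
G1 X66.4740 Y116.2861
G1 X323.2628 Y93.4919
G1 X146.8005 Y92.6674
M5
G00 X0.0000 Y0.0000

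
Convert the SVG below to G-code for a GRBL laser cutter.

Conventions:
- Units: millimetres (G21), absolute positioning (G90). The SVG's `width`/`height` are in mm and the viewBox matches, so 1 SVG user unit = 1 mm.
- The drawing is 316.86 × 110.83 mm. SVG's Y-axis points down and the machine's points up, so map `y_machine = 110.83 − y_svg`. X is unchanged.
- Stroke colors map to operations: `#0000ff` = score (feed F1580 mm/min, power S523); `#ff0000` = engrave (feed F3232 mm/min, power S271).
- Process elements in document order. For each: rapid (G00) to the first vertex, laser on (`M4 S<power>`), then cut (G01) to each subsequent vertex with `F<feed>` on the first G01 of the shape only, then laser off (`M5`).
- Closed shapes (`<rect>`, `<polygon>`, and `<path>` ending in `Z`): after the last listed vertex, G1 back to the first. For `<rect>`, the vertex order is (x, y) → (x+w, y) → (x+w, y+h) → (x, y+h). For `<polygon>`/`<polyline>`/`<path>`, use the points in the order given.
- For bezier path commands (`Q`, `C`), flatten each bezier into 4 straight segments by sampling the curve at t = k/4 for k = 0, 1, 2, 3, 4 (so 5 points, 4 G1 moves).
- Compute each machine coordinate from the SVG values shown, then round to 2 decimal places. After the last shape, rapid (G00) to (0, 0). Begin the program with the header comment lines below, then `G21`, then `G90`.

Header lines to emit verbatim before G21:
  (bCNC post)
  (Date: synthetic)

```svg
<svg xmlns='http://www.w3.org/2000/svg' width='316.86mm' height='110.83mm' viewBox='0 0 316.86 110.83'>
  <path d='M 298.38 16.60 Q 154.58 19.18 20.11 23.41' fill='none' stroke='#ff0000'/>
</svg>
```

viewBox `0 0 316.86 110.83` with mm width/height → 1 unit = 1 mm. Flip: y_m = 110.83 − y_svg.

**Shape 1** — `<path>` quadratic bezier, stroke `#ff0000` → engrave (S271, F3232). Control points (SVG): P0=(298.38,16.60), P1=(154.58,19.18), P2=(20.11,23.41); sampled at t=k/4. Machine vertices: (298.38,94.23) → (227.06,92.84) → (156.91,91.24) → (87.93,89.43) → (20.11,87.42). Open path.

(bCNC post)
(Date: synthetic)
G21
G90
G00 X298.38 Y94.23
M4 S271
G01 X227.06 Y92.84 F3232
G01 X156.91 Y91.24
G01 X87.93 Y89.43
G01 X20.11 Y87.42
M5
G00 X0.00 Y0.00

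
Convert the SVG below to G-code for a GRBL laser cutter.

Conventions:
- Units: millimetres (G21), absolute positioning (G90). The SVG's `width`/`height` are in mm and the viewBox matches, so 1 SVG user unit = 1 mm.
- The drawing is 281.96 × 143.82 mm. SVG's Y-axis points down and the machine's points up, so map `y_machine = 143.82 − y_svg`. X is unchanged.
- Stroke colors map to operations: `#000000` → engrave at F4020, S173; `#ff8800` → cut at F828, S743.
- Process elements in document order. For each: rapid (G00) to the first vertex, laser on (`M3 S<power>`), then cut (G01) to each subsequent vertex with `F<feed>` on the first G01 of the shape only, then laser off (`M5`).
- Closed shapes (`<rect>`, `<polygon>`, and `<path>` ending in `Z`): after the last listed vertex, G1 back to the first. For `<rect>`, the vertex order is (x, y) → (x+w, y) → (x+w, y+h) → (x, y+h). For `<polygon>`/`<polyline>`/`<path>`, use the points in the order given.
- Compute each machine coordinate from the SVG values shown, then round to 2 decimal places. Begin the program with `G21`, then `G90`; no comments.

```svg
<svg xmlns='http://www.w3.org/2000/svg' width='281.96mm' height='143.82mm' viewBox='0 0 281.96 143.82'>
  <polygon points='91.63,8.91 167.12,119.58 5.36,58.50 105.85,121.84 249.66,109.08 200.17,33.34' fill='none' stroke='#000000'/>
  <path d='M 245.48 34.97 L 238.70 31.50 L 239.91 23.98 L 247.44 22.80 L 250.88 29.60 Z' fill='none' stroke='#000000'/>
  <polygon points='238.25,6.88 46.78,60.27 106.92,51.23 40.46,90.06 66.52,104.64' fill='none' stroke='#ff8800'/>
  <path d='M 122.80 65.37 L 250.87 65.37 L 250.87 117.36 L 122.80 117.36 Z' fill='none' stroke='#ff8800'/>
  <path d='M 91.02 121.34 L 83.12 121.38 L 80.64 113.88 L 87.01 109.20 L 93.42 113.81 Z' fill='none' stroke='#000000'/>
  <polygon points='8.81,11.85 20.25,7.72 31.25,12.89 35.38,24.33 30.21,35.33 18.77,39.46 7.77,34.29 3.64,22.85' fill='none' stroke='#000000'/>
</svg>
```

viewBox `0 0 281.96 143.82` with mm width/height → 1 unit = 1 mm. Flip: y_m = 143.82 − y_svg.

**Shape 1** — `<polygon>` closed polygon, stroke `#000000` → engrave (S173, F4020). Machine vertices: (91.63,134.91) → (167.12,24.24) → (5.36,85.32) → (105.85,21.98) → (249.66,34.74) → (200.17,110.48) → (91.63,134.91). Closed: final G1 returns to the first vertex.

**Shape 2** — `<path>` regular polygon, stroke `#000000` → engrave (S173, F4020). Machine vertices: (245.48,108.85) → (238.70,112.32) → (239.91,119.84) → (247.44,121.02) → (250.88,114.22) → (245.48,108.85). Closed: final G1 returns to the first vertex.

**Shape 3** — `<polygon>` closed polygon, stroke `#ff8800` → cut (S743, F828). Machine vertices: (238.25,136.94) → (46.78,83.55) → (106.92,92.59) → (40.46,53.76) → (66.52,39.18) → (238.25,136.94). Closed: final G1 returns to the first vertex.

**Shape 4** — `<path>` rectangle, stroke `#ff8800` → cut (S743, F828). Machine vertices: (122.80,78.45) → (250.87,78.45) → (250.87,26.46) → (122.80,26.46) → (122.80,78.45). Closed: final G1 returns to the first vertex.

**Shape 5** — `<path>` regular polygon, stroke `#000000` → engrave (S173, F4020). Machine vertices: (91.02,22.48) → (83.12,22.44) → (80.64,29.94) → (87.01,34.62) → (93.42,30.01) → (91.02,22.48). Closed: final G1 returns to the first vertex.

**Shape 6** — `<polygon>` regular polygon, stroke `#000000` → engrave (S173, F4020). Machine vertices: (8.81,131.97) → (20.25,136.10) → (31.25,130.93) → (35.38,119.49) → (30.21,108.49) → (18.77,104.36) → (7.77,109.53) → (3.64,120.97) → (8.81,131.97). Closed: final G1 returns to the first vertex.

G21
G90
G00 X91.63 Y134.91
M3 S173
G01 X167.12 Y24.24 F4020
G01 X5.36 Y85.32
G01 X105.85 Y21.98
G01 X249.66 Y34.74
G01 X200.17 Y110.48
G01 X91.63 Y134.91
M5
G00 X245.48 Y108.85
M3 S173
G01 X238.70 Y112.32 F4020
G01 X239.91 Y119.84
G01 X247.44 Y121.02
G01 X250.88 Y114.22
G01 X245.48 Y108.85
M5
G00 X238.25 Y136.94
M3 S743
G01 X46.78 Y83.55 F828
G01 X106.92 Y92.59
G01 X40.46 Y53.76
G01 X66.52 Y39.18
G01 X238.25 Y136.94
M5
G00 X122.80 Y78.45
M3 S743
G01 X250.87 Y78.45 F828
G01 X250.87 Y26.46
G01 X122.80 Y26.46
G01 X122.80 Y78.45
M5
G00 X91.02 Y22.48
M3 S173
G01 X83.12 Y22.44 F4020
G01 X80.64 Y29.94
G01 X87.01 Y34.62
G01 X93.42 Y30.01
G01 X91.02 Y22.48
M5
G00 X8.81 Y131.97
M3 S173
G01 X20.25 Y136.10 F4020
G01 X31.25 Y130.93
G01 X35.38 Y119.49
G01 X30.21 Y108.49
G01 X18.77 Y104.36
G01 X7.77 Y109.53
G01 X3.64 Y120.97
G01 X8.81 Y131.97
M5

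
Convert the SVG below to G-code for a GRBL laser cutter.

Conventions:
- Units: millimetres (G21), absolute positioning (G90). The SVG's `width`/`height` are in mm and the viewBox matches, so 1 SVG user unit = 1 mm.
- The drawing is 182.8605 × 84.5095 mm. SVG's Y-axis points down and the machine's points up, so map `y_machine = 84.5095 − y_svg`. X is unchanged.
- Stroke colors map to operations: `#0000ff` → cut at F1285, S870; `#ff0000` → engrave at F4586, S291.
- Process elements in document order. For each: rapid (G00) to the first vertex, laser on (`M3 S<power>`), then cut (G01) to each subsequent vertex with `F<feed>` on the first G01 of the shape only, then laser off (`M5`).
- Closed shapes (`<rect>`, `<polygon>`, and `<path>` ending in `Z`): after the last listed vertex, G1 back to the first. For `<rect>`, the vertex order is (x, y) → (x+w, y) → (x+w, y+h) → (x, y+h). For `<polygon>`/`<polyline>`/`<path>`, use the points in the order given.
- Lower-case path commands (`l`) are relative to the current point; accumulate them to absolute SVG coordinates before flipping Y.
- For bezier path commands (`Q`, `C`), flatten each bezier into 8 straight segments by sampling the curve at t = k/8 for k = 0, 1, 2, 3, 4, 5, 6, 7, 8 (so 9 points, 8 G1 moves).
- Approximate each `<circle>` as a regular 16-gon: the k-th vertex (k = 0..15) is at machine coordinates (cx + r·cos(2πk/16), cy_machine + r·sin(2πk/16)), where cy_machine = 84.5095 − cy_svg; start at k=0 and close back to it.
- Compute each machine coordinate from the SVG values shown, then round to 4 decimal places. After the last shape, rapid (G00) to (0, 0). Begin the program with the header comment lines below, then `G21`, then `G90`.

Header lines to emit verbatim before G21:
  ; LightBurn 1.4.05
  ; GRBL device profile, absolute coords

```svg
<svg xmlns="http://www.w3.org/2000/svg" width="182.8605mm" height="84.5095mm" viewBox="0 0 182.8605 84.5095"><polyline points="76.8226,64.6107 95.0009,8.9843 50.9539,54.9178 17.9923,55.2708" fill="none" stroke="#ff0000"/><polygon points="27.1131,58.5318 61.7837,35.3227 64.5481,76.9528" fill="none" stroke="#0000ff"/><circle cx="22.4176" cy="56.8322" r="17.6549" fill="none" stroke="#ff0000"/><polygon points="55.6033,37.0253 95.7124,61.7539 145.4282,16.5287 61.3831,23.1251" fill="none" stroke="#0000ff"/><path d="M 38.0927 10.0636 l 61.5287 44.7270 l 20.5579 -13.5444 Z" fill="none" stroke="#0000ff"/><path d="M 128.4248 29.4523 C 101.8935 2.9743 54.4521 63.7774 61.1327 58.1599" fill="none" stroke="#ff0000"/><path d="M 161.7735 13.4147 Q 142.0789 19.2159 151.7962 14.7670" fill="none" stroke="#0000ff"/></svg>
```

1 u = 1 mm; y_m = 84.5095 − y.

[1] `<polyline>` open polyline, #ff0000→engrave S291 F4586: (76.8226,19.8988) → (95.0009,75.5252) → (50.9539,29.5917) → (17.9923,29.2387)

[2] `<polygon>` regular polygon, #0000ff→cut S870 F1285: (27.1131,25.9777) → (61.7837,49.1868) → (64.5481,7.5567) → (27.1131,25.9777) (closed)

[3] `<circle>` circle, #ff0000→engrave S291 F4586: (40.0725,27.6773) → (38.7286,34.4335) → (34.9015,40.1612) → (29.1738,43.9883) → (22.4176,45.3322) → (15.6614,43.9883) → (9.9337,40.1612) → (6.1066,34.4335) → (4.7627,27.6773) → (6.1066,20.9211) → (9.9337,15.1934) → (15.6614,11.3663) → (22.4176,10.0224) → (29.1738,11.3663) → (34.9015,15.1934) → (38.7286,20.9211) → (40.0725,27.6773) (closed)

[4] `<polygon>` closed polygon, #0000ff→cut S870 F1285: (55.6033,47.4842) → (95.7124,22.7556) → (145.4282,67.9808) → (61.3831,61.3844) → (55.6033,47.4842) (closed)

[5] `<path>` closed polygon, #0000ff→cut S870 F1285: (38.0927,74.4459) → (99.6214,29.7189) → (120.1793,43.2633) → (38.0927,74.4459) (closed)

[6] `<path>` cubic bezier, #ff0000→engrave S291 F4586: (128.4248,55.0572) → (117.6419,61.1953) → (105.7781,60.9521) → (93.7124,56.1286) → (82.3243,48.5261) → (72.4930,39.9457) → (65.0977,32.1887) → (61.0179,27.0563) → (61.1327,26.3496)

[7] `<path>` quadratic bezier, #0000ff→cut S870 F1285: (161.7735,71.0948) → (157.3094,69.8047) → (153.7644,68.8348) → (151.1386,68.1853) → (149.4319,67.8561) → (148.6443,67.8472) → (148.7758,68.1587) → (149.8264,68.7904) → (151.7962,69.7425)

; LightBurn 1.4.05
; GRBL device profile, absolute coords
G21
G90
G00 X76.8226 Y19.8988
M3 S291
G01 X95.0009 Y75.5252 F4586
G01 X50.9539 Y29.5917
G01 X17.9923 Y29.2387
M5
G00 X27.1131 Y25.9777
M3 S870
G01 X61.7837 Y49.1868 F1285
G01 X64.5481 Y7.5567
G01 X27.1131 Y25.9777
M5
G00 X40.0725 Y27.6773
M3 S291
G01 X38.7286 Y34.4335 F4586
G01 X34.9015 Y40.1612
G01 X29.1738 Y43.9883
G01 X22.4176 Y45.3322
G01 X15.6614 Y43.9883
G01 X9.9337 Y40.1612
G01 X6.1066 Y34.4335
G01 X4.7627 Y27.6773
G01 X6.1066 Y20.9211
G01 X9.9337 Y15.1934
G01 X15.6614 Y11.3663
G01 X22.4176 Y10.0224
G01 X29.1738 Y11.3663
G01 X34.9015 Y15.1934
G01 X38.7286 Y20.9211
G01 X40.0725 Y27.6773
M5
G00 X55.6033 Y47.4842
M3 S870
G01 X95.7124 Y22.7556 F1285
G01 X145.4282 Y67.9808
G01 X61.3831 Y61.3844
G01 X55.6033 Y47.4842
M5
G00 X38.0927 Y74.4459
M3 S870
G01 X99.6214 Y29.7189 F1285
G01 X120.1793 Y43.2633
G01 X38.0927 Y74.4459
M5
G00 X128.4248 Y55.0572
M3 S291
G01 X117.6419 Y61.1953 F4586
G01 X105.7781 Y60.9521
G01 X93.7124 Y56.1286
G01 X82.3243 Y48.5261
G01 X72.4930 Y39.9457
G01 X65.0977 Y32.1887
G01 X61.0179 Y27.0563
G01 X61.1327 Y26.3496
M5
G00 X161.7735 Y71.0948
M3 S870
G01 X157.3094 Y69.8047 F1285
G01 X153.7644 Y68.8348
G01 X151.1386 Y68.1853
G01 X149.4319 Y67.8561
G01 X148.6443 Y67.8472
G01 X148.7758 Y68.1587
G01 X149.8264 Y68.7904
G01 X151.7962 Y69.7425
M5
G00 X0.0000 Y0.0000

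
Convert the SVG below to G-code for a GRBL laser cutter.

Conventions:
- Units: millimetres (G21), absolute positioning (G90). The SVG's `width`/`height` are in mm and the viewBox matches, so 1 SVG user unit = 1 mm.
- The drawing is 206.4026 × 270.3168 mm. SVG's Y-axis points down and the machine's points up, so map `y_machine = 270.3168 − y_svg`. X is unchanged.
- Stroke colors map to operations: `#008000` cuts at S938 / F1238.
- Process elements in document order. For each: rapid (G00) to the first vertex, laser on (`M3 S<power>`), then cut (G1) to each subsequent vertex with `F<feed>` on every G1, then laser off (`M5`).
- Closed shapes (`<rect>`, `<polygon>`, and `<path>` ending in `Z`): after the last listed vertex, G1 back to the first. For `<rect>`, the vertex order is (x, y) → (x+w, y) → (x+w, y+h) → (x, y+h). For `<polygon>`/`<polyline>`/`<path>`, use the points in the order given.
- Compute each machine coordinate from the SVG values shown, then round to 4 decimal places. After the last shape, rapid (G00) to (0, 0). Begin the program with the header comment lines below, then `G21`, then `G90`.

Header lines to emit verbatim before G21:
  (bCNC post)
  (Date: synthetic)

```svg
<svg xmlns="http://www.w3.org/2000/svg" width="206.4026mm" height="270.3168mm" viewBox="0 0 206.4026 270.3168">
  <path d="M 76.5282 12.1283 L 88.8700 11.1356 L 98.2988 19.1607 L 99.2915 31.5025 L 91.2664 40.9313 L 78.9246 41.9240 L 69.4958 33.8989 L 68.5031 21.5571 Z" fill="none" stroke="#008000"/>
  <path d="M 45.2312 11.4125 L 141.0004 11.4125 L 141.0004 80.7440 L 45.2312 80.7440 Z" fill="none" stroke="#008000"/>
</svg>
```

(bCNC post)
(Date: synthetic)
G21
G90
G00 X76.5282 Y258.1885
M3 S938
G1 X88.8700 Y259.1812 F1238
G1 X98.2988 Y251.1561 F1238
G1 X99.2915 Y238.8143 F1238
G1 X91.2664 Y229.3855 F1238
G1 X78.9246 Y228.3928 F1238
G1 X69.4958 Y236.4179 F1238
G1 X68.5031 Y248.7597 F1238
G1 X76.5282 Y258.1885 F1238
M5
G00 X45.2312 Y258.9043
M3 S938
G1 X141.0004 Y258.9043 F1238
G1 X141.0004 Y189.5728 F1238
G1 X45.2312 Y189.5728 F1238
G1 X45.2312 Y258.9043 F1238
M5
G00 X0.0000 Y0.0000

viewBox `0 0 206.4026 270.3168` with mm width/height → 1 unit = 1 mm. Flip: y_m = 270.3168 − y_svg.

**Shape 1** — `<path>` regular polygon, stroke `#008000` → cut (S938, F1238). Machine vertices: (76.5282,258.1885) → (88.8700,259.1812) → (98.2988,251.1561) → (99.2915,238.8143) → (91.2664,229.3855) → (78.9246,228.3928) → (69.4958,236.4179) → (68.5031,248.7597) → (76.5282,258.1885). Closed: final G1 returns to the first vertex.

**Shape 2** — `<path>` rectangle, stroke `#008000` → cut (S938, F1238). Machine vertices: (45.2312,258.9043) → (141.0004,258.9043) → (141.0004,189.5728) → (45.2312,189.5728) → (45.2312,258.9043). Closed: final G1 returns to the first vertex.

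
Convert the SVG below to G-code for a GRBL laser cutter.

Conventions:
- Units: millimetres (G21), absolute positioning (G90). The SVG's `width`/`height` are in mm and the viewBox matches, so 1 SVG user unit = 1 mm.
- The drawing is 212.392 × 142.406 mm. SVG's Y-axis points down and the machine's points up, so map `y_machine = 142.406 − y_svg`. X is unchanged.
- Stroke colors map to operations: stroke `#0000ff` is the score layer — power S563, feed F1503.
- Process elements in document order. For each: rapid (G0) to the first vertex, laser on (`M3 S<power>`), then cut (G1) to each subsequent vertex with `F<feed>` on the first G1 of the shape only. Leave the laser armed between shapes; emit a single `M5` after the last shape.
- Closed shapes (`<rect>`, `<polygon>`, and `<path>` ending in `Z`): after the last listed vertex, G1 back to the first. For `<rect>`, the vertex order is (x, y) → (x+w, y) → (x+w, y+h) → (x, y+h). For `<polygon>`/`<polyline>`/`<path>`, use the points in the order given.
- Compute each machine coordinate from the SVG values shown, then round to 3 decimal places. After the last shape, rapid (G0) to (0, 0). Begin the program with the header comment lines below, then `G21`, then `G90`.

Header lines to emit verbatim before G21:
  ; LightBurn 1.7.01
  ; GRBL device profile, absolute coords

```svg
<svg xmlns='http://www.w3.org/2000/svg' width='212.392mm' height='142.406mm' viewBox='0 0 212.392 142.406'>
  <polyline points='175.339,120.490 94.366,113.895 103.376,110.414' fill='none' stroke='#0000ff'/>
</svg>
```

; LightBurn 1.7.01
; GRBL device profile, absolute coords
G21
G90
G0 X175.339 Y21.916
M3 S563
G1 X94.366 Y28.511 F1503
G1 X103.376 Y31.992
M5
G0 X0.000 Y0.000

1 u = 1 mm; y_m = 142.406 − y.

[1] `<polyline>` open polyline, #0000ff→score S563 F1503: (175.339,21.916) → (94.366,28.511) → (103.376,31.992)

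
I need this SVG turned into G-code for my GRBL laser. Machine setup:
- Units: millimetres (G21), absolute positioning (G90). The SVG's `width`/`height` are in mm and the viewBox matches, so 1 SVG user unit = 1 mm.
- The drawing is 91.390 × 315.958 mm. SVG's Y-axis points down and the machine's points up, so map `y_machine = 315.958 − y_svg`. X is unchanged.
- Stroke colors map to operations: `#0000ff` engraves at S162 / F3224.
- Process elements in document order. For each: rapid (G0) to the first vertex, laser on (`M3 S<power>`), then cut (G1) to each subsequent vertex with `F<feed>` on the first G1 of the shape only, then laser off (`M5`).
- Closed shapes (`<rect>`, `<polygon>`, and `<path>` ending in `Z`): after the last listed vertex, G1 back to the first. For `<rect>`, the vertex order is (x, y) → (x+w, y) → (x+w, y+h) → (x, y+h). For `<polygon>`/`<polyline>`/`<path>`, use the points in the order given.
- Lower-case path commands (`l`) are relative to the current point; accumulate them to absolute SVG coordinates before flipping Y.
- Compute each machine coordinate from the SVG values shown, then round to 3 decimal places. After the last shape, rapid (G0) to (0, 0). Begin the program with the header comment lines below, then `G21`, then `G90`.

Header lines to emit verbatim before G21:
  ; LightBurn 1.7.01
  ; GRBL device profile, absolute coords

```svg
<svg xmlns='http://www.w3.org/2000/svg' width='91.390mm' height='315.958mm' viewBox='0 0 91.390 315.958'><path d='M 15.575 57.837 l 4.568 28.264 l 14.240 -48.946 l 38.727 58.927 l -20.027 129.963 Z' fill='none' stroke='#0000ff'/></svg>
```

Since the viewBox matches the mm dimensions, user units are millimetres directly. The only transform is the Y-flip y_m = 315.958 − y_svg.

Shape 1 is a closed polygon drawn with `<path>`. Its stroke #0000ff means engrave at S162, F3224. After flipping Y the toolpath is (15.575,258.121) → (20.143,229.857) → (34.383,278.803) → (73.110,219.876) → (53.083,89.913) → (15.575,258.121), returning to the start.

; LightBurn 1.7.01
; GRBL device profile, absolute coords
G21
G90
G0 X15.575 Y258.121
M3 S162
G1 X20.143 Y229.857 F3224
G1 X34.383 Y278.803
G1 X73.110 Y219.876
G1 X53.083 Y89.913
G1 X15.575 Y258.121
M5
G0 X0.000 Y0.000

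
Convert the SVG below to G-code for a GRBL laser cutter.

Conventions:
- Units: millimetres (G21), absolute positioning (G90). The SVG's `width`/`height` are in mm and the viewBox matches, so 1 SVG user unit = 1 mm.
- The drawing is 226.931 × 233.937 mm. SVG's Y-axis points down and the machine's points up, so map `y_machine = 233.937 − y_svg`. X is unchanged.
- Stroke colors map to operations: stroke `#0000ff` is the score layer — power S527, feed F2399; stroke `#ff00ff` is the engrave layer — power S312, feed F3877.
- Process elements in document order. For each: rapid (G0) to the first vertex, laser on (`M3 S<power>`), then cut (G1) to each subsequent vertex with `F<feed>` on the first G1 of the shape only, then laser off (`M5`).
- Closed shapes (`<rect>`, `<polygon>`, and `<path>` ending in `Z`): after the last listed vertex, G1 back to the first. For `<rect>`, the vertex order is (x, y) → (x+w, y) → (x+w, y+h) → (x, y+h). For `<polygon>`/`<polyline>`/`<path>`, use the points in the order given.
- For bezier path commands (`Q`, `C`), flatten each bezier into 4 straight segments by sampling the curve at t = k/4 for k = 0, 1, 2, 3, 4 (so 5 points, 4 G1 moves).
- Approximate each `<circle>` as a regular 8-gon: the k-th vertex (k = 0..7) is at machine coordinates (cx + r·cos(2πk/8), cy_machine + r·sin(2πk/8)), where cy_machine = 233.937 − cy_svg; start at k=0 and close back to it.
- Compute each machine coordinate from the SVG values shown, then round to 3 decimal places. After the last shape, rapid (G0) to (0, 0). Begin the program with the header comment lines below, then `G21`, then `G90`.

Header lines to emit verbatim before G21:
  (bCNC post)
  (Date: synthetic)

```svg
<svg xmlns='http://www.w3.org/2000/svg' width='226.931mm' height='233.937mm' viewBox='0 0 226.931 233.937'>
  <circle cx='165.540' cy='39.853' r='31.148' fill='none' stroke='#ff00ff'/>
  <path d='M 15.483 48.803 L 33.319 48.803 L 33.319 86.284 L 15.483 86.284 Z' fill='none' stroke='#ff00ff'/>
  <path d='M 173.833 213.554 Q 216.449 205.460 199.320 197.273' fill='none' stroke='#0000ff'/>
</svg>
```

(bCNC post)
(Date: synthetic)
G21
G90
G0 X196.688 Y194.084
M3 S312
G1 X187.565 Y216.109 F3877
G1 X165.540 Y225.232
G1 X143.515 Y216.109
G1 X134.392 Y194.084
G1 X143.515 Y172.059
G1 X165.540 Y162.936
G1 X187.565 Y172.059
G1 X196.688 Y194.084
M5
G0 X15.483 Y185.134
M3 S312
G1 X33.319 Y185.134 F3877
G1 X33.319 Y147.653
G1 X15.483 Y147.653
G1 X15.483 Y185.134
M5
G0 X173.833 Y20.383
M3 S527
G1 X191.407 Y24.436 F2399
G1 X201.513 Y28.500
G1 X204.150 Y32.576
G1 X199.320 Y36.664
M5
G0 X0.000 Y0.000

viewBox `0 0 226.931 233.937` with mm width/height → 1 unit = 1 mm. Flip: y_m = 233.937 − y_svg.

**Shape 1** — `<circle>` circle, stroke `#ff00ff` → engrave (S312, F3877). Machine vertices: (196.688,194.084) → (187.565,216.109) → (165.540,225.232) → (143.515,216.109) → (134.392,194.084) → (143.515,172.059) → (165.540,162.936) → (187.565,172.059) → (196.688,194.084). Closed: final G1 returns to the first vertex.

**Shape 2** — `<path>` rectangle, stroke `#ff00ff` → engrave (S312, F3877). Machine vertices: (15.483,185.134) → (33.319,185.134) → (33.319,147.653) → (15.483,147.653) → (15.483,185.134). Closed: final G1 returns to the first vertex.

**Shape 3** — `<path>` quadratic bezier, stroke `#0000ff` → score (S527, F2399). Control points (SVG): P0=(173.833,213.554), P1=(216.449,205.460), P2=(199.320,197.273); sampled at t=k/4. Machine vertices: (173.833,20.383) → (191.407,24.436) → (201.513,28.500) → (204.150,32.576) → (199.320,36.664). Open path.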